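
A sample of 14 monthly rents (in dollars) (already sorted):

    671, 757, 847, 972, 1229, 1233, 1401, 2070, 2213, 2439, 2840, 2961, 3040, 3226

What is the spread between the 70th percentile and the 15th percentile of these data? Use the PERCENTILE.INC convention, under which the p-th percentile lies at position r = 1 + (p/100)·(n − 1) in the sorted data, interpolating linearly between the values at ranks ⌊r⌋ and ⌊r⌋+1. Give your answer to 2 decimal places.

1636.60

n = 14.
P15: r = 2.95; ranks 2–3 are 757, 847; interpolating gives 842.5.
P70: r = 10.1; ranks 10–11 are 2439, 2840; interpolating gives 2479.1.
Difference: 2479.1 − 842.5 = 1636.6.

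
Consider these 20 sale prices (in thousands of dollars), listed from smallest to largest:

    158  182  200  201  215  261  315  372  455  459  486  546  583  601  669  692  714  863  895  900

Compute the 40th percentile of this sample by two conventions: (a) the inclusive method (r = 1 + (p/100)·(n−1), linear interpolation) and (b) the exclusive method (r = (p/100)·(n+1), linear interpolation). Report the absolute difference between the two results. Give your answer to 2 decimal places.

n = 20.
(a) r = 8.6; between ranks 8 (372) and 9 (455): 421.8.
(b) r = 8.4; between ranks 8 (372) and 9 (455): 405.2.
|421.8 − 405.2| = 16.6.

16.60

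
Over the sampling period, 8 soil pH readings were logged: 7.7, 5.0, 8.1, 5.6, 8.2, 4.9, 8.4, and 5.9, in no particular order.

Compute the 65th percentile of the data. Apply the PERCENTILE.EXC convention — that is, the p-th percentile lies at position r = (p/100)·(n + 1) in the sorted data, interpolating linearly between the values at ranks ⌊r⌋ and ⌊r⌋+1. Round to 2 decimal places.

Sorted: 4.9, 5.0, 5.6, 5.9, 7.7, 8.1, 8.2, 8.4.
n = 8.
r = (65/100)·(8 + 1) = 5.85.
Rank 5 is 7.7 and rank 6 is 8.1.
Interpolate: 7.7 + 0.85·(8.1 − 7.7) = 7.7 + 0.85·0.4 = 8.04.

8.04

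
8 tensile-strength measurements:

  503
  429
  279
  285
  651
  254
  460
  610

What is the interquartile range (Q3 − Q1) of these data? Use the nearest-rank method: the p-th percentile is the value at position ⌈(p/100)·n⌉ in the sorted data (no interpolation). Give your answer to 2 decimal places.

224.00

Sorted: 254, 279, 285, 429, 460, 503, 610, 651.
n = 8.
P25: rank ⌈25/100·8⌉ = 2 → 279.
P75: rank ⌈75/100·8⌉ = 6 → 503.
Difference: 503 − 279 = 224.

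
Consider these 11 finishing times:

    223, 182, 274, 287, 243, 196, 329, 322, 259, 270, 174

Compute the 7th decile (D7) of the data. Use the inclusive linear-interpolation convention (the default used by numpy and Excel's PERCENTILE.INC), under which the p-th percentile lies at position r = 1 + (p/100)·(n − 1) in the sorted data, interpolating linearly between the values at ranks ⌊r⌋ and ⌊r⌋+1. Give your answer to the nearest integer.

274

Sorted: 174, 182, 196, 223, 243, 259, 270, 274, 287, 322, 329.
n = 11.
r = 1 + (70/100)·(11 − 1) = 1 + 7 = 8.
r is an integer, so P70 is the value at rank 8: 274.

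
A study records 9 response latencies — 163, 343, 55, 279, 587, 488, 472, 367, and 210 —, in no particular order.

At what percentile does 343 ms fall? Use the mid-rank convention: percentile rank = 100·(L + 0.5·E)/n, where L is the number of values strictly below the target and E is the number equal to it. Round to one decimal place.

Sorted: 55, 163, 210, 279, 343, 367, 472, 488, 587.
Count below 343: L = 4; count equal: E = 1; n = 9.
Percentile rank = 100·(4 + 0.5·1)/9 = 100·4.5/9 = 50.

50.0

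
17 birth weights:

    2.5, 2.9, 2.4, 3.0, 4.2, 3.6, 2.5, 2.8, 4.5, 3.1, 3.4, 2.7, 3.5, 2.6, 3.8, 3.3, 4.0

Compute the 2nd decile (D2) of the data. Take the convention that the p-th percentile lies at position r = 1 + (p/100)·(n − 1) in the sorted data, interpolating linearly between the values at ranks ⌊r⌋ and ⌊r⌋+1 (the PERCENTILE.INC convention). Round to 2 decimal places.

Sorted: 2.4, 2.5, 2.5, 2.6, 2.7, 2.8, 2.9, 3.0, 3.1, 3.3, 3.4, 3.5, 3.6, 3.8, 4.0, 4.2, 4.5.
n = 17.
r = 1 + (20/100)·(17 − 1) = 1 + 3.2 = 4.2.
Rank 4 is 2.6 and rank 5 is 2.7.
Interpolate: 2.6 + 0.2·(2.7 − 2.6) = 2.6 + 0.2·0.1 = 2.62.

2.62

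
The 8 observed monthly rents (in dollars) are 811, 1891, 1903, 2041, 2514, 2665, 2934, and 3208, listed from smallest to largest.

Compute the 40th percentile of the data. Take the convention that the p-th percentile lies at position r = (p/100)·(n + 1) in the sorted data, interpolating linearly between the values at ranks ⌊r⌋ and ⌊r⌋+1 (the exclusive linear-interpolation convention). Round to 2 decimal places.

1985.80

n = 8.
r = (40/100)·(8 + 1) = 3.6.
Rank 3 is 1903 and rank 4 is 2041.
Interpolate: 1903 + 0.6·(2041 − 1903) = 1903 + 0.6·138 = 1985.8.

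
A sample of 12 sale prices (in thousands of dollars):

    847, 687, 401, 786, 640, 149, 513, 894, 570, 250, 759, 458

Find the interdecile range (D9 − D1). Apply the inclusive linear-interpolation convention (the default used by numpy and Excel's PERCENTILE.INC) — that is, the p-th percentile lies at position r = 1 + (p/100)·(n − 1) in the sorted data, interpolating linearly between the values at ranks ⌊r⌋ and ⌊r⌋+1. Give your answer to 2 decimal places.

Sorted: 149, 250, 401, 458, 513, 570, 640, 687, 759, 786, 847, 894.
n = 12.
P10: r = 2.1; ranks 2–3 are 250, 401; interpolating gives 265.1.
P90: r = 10.9; ranks 10–11 are 786, 847; interpolating gives 840.9.
Difference: 840.9 − 265.1 = 575.8.

575.80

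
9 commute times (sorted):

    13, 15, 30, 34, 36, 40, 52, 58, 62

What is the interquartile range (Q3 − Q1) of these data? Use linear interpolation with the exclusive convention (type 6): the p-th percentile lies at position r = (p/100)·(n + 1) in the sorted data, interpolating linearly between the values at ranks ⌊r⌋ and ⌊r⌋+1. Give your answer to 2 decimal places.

32.50

n = 9.
P25: r = 2.5; ranks 2–3 are 15, 30; interpolating gives 22.5.
P75: r = 7.5; ranks 7–8 are 52, 58; interpolating gives 55.
Difference: 55 − 22.5 = 32.5.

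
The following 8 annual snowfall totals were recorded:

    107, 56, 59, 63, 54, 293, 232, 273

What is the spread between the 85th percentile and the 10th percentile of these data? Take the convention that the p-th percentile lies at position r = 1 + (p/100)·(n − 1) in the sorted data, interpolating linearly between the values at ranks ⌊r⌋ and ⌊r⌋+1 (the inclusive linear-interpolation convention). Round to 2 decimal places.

215.55

Sorted: 54, 56, 59, 63, 107, 232, 273, 293.
n = 8.
P10: r = 1.7; ranks 1–2 are 54, 56; interpolating gives 55.4.
P85: r = 6.95; ranks 6–7 are 232, 273; interpolating gives 270.95.
Difference: 270.95 − 55.4 = 215.55.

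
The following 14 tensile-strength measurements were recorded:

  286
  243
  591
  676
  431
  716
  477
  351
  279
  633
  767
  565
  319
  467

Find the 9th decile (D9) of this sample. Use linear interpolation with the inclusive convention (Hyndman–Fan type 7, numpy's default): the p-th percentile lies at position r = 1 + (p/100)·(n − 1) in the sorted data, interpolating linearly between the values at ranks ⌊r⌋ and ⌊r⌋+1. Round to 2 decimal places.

Sorted: 243, 279, 286, 319, 351, 431, 467, 477, 565, 591, 633, 676, 716, 767.
n = 14.
r = 1 + (90/100)·(14 − 1) = 1 + 11.7 = 12.7.
Rank 12 is 676 and rank 13 is 716.
Interpolate: 676 + 0.7·(716 − 676) = 676 + 0.7·40 = 704.

704.00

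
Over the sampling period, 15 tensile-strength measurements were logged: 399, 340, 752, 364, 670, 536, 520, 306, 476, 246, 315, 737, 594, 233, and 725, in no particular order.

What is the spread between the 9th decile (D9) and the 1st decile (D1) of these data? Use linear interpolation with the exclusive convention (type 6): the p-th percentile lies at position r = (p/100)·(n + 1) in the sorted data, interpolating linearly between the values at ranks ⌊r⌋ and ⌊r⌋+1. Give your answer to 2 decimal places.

502.20

Sorted: 233, 246, 306, 315, 340, 364, 399, 476, 520, 536, 594, 670, 725, 737, 752.
n = 15.
P10: r = 1.6; ranks 1–2 are 233, 246; interpolating gives 240.8.
P90: r = 14.4; ranks 14–15 are 737, 752; interpolating gives 743.
Difference: 743 − 240.8 = 502.2.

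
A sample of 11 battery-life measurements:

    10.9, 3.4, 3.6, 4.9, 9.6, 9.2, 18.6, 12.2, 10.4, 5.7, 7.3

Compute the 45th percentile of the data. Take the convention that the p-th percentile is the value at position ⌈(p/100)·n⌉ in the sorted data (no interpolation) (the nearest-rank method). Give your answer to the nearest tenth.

Sorted: 3.4, 3.6, 4.9, 5.7, 7.3, 9.2, 9.6, 10.4, 10.9, 12.2, 18.6.
n = 11.
Position = ⌈45/100 · 11⌉ = ⌈4.95⌉ = 5.
The value at rank 5 is 7.3.

7.3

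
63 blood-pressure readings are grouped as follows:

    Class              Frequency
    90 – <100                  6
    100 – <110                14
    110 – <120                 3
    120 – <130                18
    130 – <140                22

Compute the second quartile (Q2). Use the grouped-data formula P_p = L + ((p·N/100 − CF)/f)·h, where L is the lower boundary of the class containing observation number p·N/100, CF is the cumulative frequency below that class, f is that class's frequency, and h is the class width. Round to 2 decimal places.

124.72

N = 63; target position k = 50/100 · 63 = 31.5.
Cumulative frequencies: 6, 20, 23, 41, 63.
Observation 31.5 falls in the class 120 – <130.
L = 120, CF = 23, f = 18, h = 10.
P50 = 120 + ((31.5 − 23)/18)·10 = 120 + 4.72222 = 124.722.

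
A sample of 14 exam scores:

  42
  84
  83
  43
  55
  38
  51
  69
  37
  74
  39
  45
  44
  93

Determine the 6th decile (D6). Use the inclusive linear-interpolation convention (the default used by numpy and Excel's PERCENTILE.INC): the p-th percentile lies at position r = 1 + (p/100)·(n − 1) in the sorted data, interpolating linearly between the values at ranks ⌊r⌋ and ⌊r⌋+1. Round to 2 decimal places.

54.20

Sorted: 37, 38, 39, 42, 43, 44, 45, 51, 55, 69, 74, 83, 84, 93.
n = 14.
r = 1 + (60/100)·(14 − 1) = 1 + 7.8 = 8.8.
Rank 8 is 51 and rank 9 is 55.
Interpolate: 51 + 0.8·(55 − 51) = 51 + 0.8·4 = 54.2.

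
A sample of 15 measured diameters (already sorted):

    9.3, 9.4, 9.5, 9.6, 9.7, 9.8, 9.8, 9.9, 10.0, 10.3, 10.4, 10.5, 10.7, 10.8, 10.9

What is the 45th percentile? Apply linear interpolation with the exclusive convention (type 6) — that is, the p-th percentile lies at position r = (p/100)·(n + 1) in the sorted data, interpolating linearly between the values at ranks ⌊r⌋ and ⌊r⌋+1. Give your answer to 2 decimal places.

9.82

n = 15.
r = (45/100)·(15 + 1) = 7.2.
Rank 7 is 9.8 and rank 8 is 9.9.
Interpolate: 9.8 + 0.2·(9.9 − 9.8) = 9.8 + 0.2·0.1 = 9.82.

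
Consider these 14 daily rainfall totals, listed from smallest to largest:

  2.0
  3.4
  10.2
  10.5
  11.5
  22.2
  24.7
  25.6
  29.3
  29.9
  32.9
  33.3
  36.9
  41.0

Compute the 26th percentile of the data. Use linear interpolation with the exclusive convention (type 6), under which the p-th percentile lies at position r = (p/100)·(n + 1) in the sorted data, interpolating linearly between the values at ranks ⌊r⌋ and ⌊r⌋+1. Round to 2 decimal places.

n = 14.
r = (26/100)·(14 + 1) = 3.9.
Rank 3 is 10.2 and rank 4 is 10.5.
Interpolate: 10.2 + 0.9·(10.5 − 10.2) = 10.2 + 0.9·0.3 = 10.47.

10.47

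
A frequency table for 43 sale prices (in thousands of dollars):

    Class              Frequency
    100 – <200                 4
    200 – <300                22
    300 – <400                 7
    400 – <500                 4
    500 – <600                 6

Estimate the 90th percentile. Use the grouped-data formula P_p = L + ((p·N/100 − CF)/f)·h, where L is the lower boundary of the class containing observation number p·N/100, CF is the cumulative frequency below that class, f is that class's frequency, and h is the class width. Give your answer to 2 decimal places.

528.33

N = 43; target position k = 90/100 · 43 = 38.7.
Cumulative frequencies: 4, 26, 33, 37, 43.
Observation 38.7 falls in the class 500 – <600.
L = 500, CF = 37, f = 6, h = 100.
P90 = 500 + ((38.7 − 37)/6)·100 = 500 + 28.3333 = 528.333.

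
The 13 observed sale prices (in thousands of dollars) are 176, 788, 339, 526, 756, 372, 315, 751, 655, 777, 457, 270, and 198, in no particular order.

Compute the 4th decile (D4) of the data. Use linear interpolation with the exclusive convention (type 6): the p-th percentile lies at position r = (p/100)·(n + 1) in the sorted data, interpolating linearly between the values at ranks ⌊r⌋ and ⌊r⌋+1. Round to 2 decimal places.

Sorted: 176, 198, 270, 315, 339, 372, 457, 526, 655, 751, 756, 777, 788.
n = 13.
r = (40/100)·(13 + 1) = 5.6.
Rank 5 is 339 and rank 6 is 372.
Interpolate: 339 + 0.6·(372 − 339) = 339 + 0.6·33 = 358.8.

358.80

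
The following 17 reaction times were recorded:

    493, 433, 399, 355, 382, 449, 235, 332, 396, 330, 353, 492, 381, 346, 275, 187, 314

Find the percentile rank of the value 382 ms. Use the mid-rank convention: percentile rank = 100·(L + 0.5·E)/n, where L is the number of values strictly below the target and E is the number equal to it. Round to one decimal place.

61.8

Sorted: 187, 235, 275, 314, 330, 332, 346, 353, 355, 381, 382, 396, 399, 433, 449, 492, 493.
Count below 382: L = 10; count equal: E = 1; n = 17.
Percentile rank = 100·(10 + 0.5·1)/17 = 100·10.5/17 = 61.76.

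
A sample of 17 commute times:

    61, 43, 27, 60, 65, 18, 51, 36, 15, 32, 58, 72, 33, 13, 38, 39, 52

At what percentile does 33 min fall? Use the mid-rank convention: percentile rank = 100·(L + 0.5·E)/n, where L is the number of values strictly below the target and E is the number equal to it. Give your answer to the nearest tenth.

32.4

Sorted: 13, 15, 18, 27, 32, 33, 36, 38, 39, 43, 51, 52, 58, 60, 61, 65, 72.
Count below 33: L = 5; count equal: E = 1; n = 17.
Percentile rank = 100·(5 + 0.5·1)/17 = 100·5.5/17 = 32.35.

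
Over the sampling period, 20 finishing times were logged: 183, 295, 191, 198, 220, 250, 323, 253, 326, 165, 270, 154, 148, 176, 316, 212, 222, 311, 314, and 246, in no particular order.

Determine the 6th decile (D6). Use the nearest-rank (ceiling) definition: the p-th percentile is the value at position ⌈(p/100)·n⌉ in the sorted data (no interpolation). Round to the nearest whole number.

Sorted: 148, 154, 165, 176, 183, 191, 198, 212, 220, 222, 246, 250, 253, 270, 295, 311, 314, 316, 323, 326.
n = 20.
Position = ⌈60/100 · 20⌉ = ⌈12⌉ = 12.
The value at rank 12 is 250.

250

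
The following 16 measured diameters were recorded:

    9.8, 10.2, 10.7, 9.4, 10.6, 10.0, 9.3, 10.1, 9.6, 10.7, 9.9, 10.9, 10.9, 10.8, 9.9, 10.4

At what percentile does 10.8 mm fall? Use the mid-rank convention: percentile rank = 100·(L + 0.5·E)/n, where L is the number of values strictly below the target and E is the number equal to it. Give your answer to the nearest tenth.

Sorted: 9.3, 9.4, 9.6, 9.8, 9.9, 9.9, 10.0, 10.1, 10.2, 10.4, 10.6, 10.7, 10.7, 10.8, 10.9, 10.9.
Count below 10.8: L = 13; count equal: E = 1; n = 16.
Percentile rank = 100·(13 + 0.5·1)/16 = 100·13.5/16 = 84.38.

84.4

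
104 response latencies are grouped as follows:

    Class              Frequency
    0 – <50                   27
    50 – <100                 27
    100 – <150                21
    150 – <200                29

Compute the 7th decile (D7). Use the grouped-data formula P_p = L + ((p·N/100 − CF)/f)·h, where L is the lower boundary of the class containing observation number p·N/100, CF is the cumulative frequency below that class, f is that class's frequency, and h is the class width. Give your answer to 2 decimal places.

144.76

N = 104; target position k = 70/100 · 104 = 72.8.
Cumulative frequencies: 27, 54, 75, 104.
Observation 72.8 falls in the class 100 – <150.
L = 100, CF = 54, f = 21, h = 50.
P70 = 100 + ((72.8 − 54)/21)·50 = 100 + 44.7619 = 144.762.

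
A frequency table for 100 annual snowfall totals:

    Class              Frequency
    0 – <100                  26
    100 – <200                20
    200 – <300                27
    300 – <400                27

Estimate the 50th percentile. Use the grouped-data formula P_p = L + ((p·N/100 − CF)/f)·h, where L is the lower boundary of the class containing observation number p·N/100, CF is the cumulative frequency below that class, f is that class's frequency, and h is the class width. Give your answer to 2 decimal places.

214.81

N = 100; target position k = 50/100 · 100 = 50.
Cumulative frequencies: 26, 46, 73, 100.
Observation 50 falls in the class 200 – <300.
L = 200, CF = 46, f = 27, h = 100.
P50 = 200 + ((50 − 46)/27)·100 = 200 + 14.8148 = 214.815.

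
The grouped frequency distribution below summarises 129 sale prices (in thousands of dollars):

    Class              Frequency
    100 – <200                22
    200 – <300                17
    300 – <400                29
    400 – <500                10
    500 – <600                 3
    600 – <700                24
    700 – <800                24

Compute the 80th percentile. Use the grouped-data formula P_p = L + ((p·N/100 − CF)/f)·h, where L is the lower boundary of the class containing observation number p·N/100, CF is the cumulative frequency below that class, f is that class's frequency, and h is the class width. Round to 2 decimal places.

692.50

N = 129; target position k = 80/100 · 129 = 103.2.
Cumulative frequencies: 22, 39, 68, 78, 81, 105, 129.
Observation 103.2 falls in the class 600 – <700.
L = 600, CF = 81, f = 24, h = 100.
P80 = 600 + ((103.2 − 81)/24)·100 = 600 + 92.5 = 692.5.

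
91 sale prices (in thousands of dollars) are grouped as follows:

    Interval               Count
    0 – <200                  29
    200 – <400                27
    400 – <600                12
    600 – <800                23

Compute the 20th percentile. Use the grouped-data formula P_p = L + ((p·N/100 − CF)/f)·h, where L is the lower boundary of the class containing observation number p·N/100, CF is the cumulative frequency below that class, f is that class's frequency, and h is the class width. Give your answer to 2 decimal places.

125.52

N = 91; target position k = 20/100 · 91 = 18.2.
Cumulative frequencies: 29, 56, 68, 91.
Observation 18.2 falls in the class 0 – <200.
L = 0, CF = 0, f = 29, h = 200.
P20 = 0 + ((18.2 − 0)/29)·200 = 0 + 125.517 = 125.517.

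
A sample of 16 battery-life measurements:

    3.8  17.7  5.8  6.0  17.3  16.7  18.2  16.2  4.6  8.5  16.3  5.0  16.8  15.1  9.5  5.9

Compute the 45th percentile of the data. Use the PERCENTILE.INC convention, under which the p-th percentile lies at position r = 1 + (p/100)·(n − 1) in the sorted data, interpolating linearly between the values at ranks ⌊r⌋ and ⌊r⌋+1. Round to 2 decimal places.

9.25

Sorted: 3.8, 4.6, 5.0, 5.8, 5.9, 6.0, 8.5, 9.5, 15.1, 16.2, 16.3, 16.7, 16.8, 17.3, 17.7, 18.2.
n = 16.
r = 1 + (45/100)·(16 − 1) = 1 + 6.75 = 7.75.
Rank 7 is 8.5 and rank 8 is 9.5.
Interpolate: 8.5 + 0.75·(9.5 − 8.5) = 8.5 + 0.75·1 = 9.25.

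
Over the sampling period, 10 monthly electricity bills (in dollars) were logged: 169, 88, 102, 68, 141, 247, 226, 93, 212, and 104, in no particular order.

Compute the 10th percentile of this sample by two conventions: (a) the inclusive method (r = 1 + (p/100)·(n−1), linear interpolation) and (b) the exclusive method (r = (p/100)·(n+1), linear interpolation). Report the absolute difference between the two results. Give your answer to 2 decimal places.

16.00

Sorted: 68, 88, 93, 102, 104, 141, 169, 212, 226, 247.
n = 10.
(a) r = 1.9; between ranks 1 (68) and 2 (88): 86.
(b) r = 1.1; between ranks 1 (68) and 2 (88): 70.
|86 − 70| = 16.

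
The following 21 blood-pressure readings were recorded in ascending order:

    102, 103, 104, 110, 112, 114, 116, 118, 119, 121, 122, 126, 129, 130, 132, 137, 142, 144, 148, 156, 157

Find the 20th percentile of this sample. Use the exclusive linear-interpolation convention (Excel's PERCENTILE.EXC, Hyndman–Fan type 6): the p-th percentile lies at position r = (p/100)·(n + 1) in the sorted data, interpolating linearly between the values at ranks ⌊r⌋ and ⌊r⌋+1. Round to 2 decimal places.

n = 21.
r = (20/100)·(21 + 1) = 4.4.
Rank 4 is 110 and rank 5 is 112.
Interpolate: 110 + 0.4·(112 − 110) = 110 + 0.4·2 = 110.8.

110.80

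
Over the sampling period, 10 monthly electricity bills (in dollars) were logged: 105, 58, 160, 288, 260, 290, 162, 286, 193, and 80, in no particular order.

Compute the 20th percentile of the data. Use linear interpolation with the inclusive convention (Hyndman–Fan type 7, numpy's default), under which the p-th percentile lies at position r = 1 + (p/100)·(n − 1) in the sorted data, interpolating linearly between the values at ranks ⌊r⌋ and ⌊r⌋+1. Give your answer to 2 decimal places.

Sorted: 58, 80, 105, 160, 162, 193, 260, 286, 288, 290.
n = 10.
r = 1 + (20/100)·(10 − 1) = 1 + 1.8 = 2.8.
Rank 2 is 80 and rank 3 is 105.
Interpolate: 80 + 0.8·(105 − 80) = 80 + 0.8·25 = 100.

100.00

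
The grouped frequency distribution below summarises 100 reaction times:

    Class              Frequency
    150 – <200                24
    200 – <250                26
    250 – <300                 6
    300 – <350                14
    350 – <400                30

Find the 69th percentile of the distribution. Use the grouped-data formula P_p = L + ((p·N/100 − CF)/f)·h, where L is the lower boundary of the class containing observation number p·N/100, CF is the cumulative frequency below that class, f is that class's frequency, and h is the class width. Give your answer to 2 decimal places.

N = 100; target position k = 69/100 · 100 = 69.
Cumulative frequencies: 24, 50, 56, 70, 100.
Observation 69 falls in the class 300 – <350.
L = 300, CF = 56, f = 14, h = 50.
P69 = 300 + ((69 − 56)/14)·50 = 300 + 46.4286 = 346.429.

346.43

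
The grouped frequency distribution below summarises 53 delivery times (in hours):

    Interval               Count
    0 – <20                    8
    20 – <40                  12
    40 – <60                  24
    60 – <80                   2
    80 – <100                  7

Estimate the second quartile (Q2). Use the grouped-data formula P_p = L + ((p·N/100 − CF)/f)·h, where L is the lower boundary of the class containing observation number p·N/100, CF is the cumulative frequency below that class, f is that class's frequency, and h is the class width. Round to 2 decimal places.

45.42

N = 53; target position k = 50/100 · 53 = 26.5.
Cumulative frequencies: 8, 20, 44, 46, 53.
Observation 26.5 falls in the class 40 – <60.
L = 40, CF = 20, f = 24, h = 20.
P50 = 40 + ((26.5 − 20)/24)·20 = 40 + 5.41667 = 45.4167.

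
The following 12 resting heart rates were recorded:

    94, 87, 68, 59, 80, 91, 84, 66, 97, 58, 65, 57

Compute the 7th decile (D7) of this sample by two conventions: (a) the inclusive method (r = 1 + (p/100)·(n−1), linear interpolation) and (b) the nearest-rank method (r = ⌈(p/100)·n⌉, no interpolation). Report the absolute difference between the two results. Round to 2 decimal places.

Sorted: 57, 58, 59, 65, 66, 68, 80, 84, 87, 91, 94, 97.
n = 12.
(a) r = 8.7; between ranks 8 (84) and 9 (87): 86.1.
(b) the nearest-rank method: rank 9 → 87.
|86.1 − 87| = 0.9.

0.90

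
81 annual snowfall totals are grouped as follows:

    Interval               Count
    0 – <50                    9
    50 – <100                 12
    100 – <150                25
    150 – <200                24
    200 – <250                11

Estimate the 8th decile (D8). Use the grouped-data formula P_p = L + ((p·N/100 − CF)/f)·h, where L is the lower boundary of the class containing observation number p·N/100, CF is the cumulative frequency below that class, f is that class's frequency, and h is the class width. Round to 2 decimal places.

189.17

N = 81; target position k = 80/100 · 81 = 64.8.
Cumulative frequencies: 9, 21, 46, 70, 81.
Observation 64.8 falls in the class 150 – <200.
L = 150, CF = 46, f = 24, h = 50.
P80 = 150 + ((64.8 − 46)/24)·50 = 150 + 39.1667 = 189.167.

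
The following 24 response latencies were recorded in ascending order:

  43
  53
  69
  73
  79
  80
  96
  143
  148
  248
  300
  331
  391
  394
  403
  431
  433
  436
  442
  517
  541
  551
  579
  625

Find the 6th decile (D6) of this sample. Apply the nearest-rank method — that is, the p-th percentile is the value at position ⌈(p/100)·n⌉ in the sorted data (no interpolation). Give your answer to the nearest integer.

n = 24.
Position = ⌈60/100 · 24⌉ = ⌈14.4⌉ = 15.
The value at rank 15 is 403.

403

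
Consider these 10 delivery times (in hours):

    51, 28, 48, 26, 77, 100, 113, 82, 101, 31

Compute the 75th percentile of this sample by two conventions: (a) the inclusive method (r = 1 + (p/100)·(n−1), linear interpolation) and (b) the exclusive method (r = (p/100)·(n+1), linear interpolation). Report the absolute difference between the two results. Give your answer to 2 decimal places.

4.75

Sorted: 26, 28, 31, 48, 51, 77, 82, 100, 101, 113.
n = 10.
(a) r = 7.75; between ranks 7 (82) and 8 (100): 95.5.
(b) r = 8.25; between ranks 8 (100) and 9 (101): 100.25.
|95.5 − 100.25| = 4.75.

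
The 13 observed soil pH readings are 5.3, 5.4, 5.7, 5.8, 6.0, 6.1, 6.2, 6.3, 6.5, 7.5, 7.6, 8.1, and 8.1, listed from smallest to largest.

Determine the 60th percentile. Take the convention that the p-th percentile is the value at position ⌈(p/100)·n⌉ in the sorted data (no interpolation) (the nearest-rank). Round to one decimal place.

6.3

n = 13.
Position = ⌈60/100 · 13⌉ = ⌈7.8⌉ = 8.
The value at rank 8 is 6.3.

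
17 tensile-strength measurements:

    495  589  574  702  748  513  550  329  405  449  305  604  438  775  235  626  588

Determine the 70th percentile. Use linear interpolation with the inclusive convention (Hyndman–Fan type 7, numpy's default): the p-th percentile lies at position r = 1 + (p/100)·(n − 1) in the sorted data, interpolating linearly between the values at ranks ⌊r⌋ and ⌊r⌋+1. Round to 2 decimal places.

Sorted: 235, 305, 329, 405, 438, 449, 495, 513, 550, 574, 588, 589, 604, 626, 702, 748, 775.
n = 17.
r = 1 + (70/100)·(17 − 1) = 1 + 11.2 = 12.2.
Rank 12 is 589 and rank 13 is 604.
Interpolate: 589 + 0.2·(604 − 589) = 589 + 0.2·15 = 592.

592.00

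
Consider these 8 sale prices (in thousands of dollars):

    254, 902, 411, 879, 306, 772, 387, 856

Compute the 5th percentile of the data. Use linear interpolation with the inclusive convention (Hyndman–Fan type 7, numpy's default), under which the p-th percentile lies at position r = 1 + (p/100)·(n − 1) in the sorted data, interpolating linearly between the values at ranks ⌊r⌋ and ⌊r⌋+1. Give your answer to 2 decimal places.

272.20

Sorted: 254, 306, 387, 411, 772, 856, 879, 902.
n = 8.
r = 1 + (5/100)·(8 − 1) = 1 + 0.35 = 1.35.
Rank 1 is 254 and rank 2 is 306.
Interpolate: 254 + 0.35·(306 − 254) = 254 + 0.35·52 = 272.2.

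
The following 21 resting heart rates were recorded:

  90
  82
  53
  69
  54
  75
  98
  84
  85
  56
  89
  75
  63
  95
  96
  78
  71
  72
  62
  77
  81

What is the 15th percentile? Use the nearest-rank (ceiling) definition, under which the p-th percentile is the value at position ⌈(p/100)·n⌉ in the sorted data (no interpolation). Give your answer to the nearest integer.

Sorted: 53, 54, 56, 62, 63, 69, 71, 72, 75, 75, 77, 78, 81, 82, 84, 85, 89, 90, 95, 96, 98.
n = 21.
Position = ⌈15/100 · 21⌉ = ⌈3.15⌉ = 4.
The value at rank 4 is 62.

62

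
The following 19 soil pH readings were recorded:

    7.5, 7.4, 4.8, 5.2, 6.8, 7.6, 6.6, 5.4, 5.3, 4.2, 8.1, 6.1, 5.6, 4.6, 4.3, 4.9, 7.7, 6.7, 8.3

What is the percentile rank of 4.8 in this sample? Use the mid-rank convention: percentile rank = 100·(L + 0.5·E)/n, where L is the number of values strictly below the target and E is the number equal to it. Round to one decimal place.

18.4

Sorted: 4.2, 4.3, 4.6, 4.8, 4.9, 5.2, 5.3, 5.4, 5.6, 6.1, 6.6, 6.7, 6.8, 7.4, 7.5, 7.6, 7.7, 8.1, 8.3.
Count below 4.8: L = 3; count equal: E = 1; n = 19.
Percentile rank = 100·(3 + 0.5·1)/19 = 100·3.5/19 = 18.42.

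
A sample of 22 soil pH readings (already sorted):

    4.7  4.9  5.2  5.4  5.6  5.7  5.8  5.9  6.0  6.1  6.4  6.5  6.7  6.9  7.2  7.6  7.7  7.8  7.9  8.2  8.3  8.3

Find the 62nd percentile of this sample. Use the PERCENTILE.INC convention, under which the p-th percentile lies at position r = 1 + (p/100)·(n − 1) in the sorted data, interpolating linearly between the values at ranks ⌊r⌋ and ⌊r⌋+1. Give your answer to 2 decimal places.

6.91

n = 22.
r = 1 + (62/100)·(22 − 1) = 1 + 13.02 = 14.02.
Rank 14 is 6.9 and rank 15 is 7.2.
Interpolate: 6.9 + 0.02·(7.2 − 6.9) = 6.9 + 0.02·0.3 = 6.906.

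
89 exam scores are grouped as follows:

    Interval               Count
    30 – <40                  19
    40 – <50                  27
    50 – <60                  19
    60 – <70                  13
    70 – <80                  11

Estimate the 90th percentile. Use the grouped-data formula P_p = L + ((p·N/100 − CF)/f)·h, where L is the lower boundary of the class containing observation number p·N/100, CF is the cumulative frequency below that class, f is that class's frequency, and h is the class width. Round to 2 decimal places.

71.91

N = 89; target position k = 90/100 · 89 = 80.1.
Cumulative frequencies: 19, 46, 65, 78, 89.
Observation 80.1 falls in the class 70 – <80.
L = 70, CF = 78, f = 11, h = 10.
P90 = 70 + ((80.1 − 78)/11)·10 = 70 + 1.90909 = 71.9091.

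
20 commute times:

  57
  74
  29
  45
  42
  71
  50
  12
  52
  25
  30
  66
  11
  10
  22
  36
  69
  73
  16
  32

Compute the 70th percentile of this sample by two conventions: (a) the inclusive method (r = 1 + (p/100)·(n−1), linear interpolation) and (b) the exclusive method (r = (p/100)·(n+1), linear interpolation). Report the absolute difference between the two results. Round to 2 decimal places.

Sorted: 10, 11, 12, 16, 22, 25, 29, 30, 32, 36, 42, 45, 50, 52, 57, 66, 69, 71, 73, 74.
n = 20.
(a) r = 14.3; between ranks 14 (52) and 15 (57): 53.5.
(b) r = 14.7; between ranks 14 (52) and 15 (57): 55.5.
|53.5 − 55.5| = 2.

2.00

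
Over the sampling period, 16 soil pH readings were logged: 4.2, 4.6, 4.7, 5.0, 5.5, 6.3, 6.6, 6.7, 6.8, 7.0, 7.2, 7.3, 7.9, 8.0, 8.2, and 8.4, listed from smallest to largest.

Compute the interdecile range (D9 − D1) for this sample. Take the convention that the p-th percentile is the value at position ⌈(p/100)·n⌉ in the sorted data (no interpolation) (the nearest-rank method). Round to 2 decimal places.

3.60

n = 16.
P10: rank ⌈10/100·16⌉ = 2 → 4.6.
P90: rank ⌈90/100·16⌉ = 15 → 8.2.
Difference: 8.2 − 4.6 = 3.6.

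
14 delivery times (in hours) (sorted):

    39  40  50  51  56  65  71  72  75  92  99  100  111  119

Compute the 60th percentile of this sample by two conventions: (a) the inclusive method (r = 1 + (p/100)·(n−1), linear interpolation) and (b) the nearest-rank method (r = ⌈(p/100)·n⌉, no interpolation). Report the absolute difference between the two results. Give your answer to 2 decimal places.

0.60

n = 14.
(a) r = 8.8; between ranks 8 (72) and 9 (75): 74.4.
(b) the nearest-rank method: rank 9 → 75.
|74.4 − 75| = 0.6.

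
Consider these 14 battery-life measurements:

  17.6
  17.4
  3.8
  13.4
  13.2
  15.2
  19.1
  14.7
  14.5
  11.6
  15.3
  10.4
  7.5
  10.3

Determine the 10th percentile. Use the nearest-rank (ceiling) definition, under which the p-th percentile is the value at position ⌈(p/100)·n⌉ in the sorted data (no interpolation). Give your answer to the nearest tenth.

Sorted: 3.8, 7.5, 10.3, 10.4, 11.6, 13.2, 13.4, 14.5, 14.7, 15.2, 15.3, 17.4, 17.6, 19.1.
n = 14.
Position = ⌈10/100 · 14⌉ = ⌈1.4⌉ = 2.
The value at rank 2 is 7.5.

7.5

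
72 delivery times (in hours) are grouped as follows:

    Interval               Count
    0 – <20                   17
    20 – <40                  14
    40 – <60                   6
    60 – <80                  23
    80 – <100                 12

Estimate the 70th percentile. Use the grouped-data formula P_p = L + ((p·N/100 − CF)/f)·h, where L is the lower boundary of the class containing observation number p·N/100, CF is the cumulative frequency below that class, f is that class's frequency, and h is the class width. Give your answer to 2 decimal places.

N = 72; target position k = 70/100 · 72 = 50.4.
Cumulative frequencies: 17, 31, 37, 60, 72.
Observation 50.4 falls in the class 60 – <80.
L = 60, CF = 37, f = 23, h = 20.
P70 = 60 + ((50.4 − 37)/23)·20 = 60 + 11.6522 = 71.6522.

71.65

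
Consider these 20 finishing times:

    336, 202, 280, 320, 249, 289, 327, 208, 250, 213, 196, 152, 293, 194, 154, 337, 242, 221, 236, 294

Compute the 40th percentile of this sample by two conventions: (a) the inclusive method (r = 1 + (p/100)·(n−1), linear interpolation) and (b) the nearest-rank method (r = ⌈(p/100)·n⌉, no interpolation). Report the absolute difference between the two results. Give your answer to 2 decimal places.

Sorted: 152, 154, 194, 196, 202, 208, 213, 221, 236, 242, 249, 250, 280, 289, 293, 294, 320, 327, 336, 337.
n = 20.
(a) r = 8.6; between ranks 8 (221) and 9 (236): 230.
(b) the nearest-rank method: rank 8 → 221.
|230 − 221| = 9.

9.00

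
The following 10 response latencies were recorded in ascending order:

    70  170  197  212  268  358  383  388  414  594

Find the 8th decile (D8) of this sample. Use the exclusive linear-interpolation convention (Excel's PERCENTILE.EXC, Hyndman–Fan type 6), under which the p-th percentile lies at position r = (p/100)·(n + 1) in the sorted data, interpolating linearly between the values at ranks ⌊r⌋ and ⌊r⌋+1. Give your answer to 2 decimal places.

n = 10.
r = (80/100)·(10 + 1) = 8.8.
Rank 8 is 388 and rank 9 is 414.
Interpolate: 388 + 0.8·(414 − 388) = 388 + 0.8·26 = 408.8.

408.80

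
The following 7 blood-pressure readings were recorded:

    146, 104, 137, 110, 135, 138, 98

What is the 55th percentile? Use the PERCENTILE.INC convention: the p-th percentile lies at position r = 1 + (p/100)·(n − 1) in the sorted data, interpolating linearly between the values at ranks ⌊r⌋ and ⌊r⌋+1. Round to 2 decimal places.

135.60

Sorted: 98, 104, 110, 135, 137, 138, 146.
n = 7.
r = 1 + (55/100)·(7 − 1) = 1 + 3.3 = 4.3.
Rank 4 is 135 and rank 5 is 137.
Interpolate: 135 + 0.3·(137 − 135) = 135 + 0.3·2 = 135.6.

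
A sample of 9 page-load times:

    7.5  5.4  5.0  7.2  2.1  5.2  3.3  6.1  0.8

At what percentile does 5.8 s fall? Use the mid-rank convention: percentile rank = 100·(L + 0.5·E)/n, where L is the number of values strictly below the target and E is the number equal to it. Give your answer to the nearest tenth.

66.7

Sorted: 0.8, 2.1, 3.3, 5.0, 5.2, 5.4, 6.1, 7.2, 7.5.
Count below 5.8: L = 6; count equal: E = 0; n = 9.
Percentile rank = 100·(6 + 0.5·0)/9 = 100·6/9 = 66.67.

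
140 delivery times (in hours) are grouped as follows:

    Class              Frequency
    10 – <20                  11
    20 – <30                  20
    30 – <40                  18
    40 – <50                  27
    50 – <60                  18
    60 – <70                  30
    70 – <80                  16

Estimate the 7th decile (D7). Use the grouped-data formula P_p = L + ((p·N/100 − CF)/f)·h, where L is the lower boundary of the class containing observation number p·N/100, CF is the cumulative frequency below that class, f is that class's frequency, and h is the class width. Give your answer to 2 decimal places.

61.33

N = 140; target position k = 70/100 · 140 = 98.
Cumulative frequencies: 11, 31, 49, 76, 94, 124, 140.
Observation 98 falls in the class 60 – <70.
L = 60, CF = 94, f = 30, h = 10.
P70 = 60 + ((98 − 94)/30)·10 = 60 + 1.33333 = 61.3333.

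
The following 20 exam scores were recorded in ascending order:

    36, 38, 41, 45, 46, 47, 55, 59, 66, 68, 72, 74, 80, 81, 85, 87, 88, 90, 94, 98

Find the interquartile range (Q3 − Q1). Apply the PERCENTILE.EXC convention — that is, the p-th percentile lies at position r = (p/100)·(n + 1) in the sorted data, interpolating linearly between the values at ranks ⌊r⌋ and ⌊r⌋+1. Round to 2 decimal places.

40.25

n = 20.
P25: r = 5.25; ranks 5–6 are 46, 47; interpolating gives 46.25.
P75: r = 15.75; ranks 15–16 are 85, 87; interpolating gives 86.5.
Difference: 86.5 − 46.25 = 40.25.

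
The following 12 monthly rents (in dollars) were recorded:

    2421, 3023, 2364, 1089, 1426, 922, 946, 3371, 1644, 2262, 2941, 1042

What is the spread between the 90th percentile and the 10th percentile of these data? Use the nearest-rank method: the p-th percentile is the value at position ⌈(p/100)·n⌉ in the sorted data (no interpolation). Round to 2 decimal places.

Sorted: 922, 946, 1042, 1089, 1426, 1644, 2262, 2364, 2421, 2941, 3023, 3371.
n = 12.
P10: rank ⌈10/100·12⌉ = 2 → 946.
P90: rank ⌈90/100·12⌉ = 11 → 3023.
Difference: 3023 − 946 = 2077.

2077.00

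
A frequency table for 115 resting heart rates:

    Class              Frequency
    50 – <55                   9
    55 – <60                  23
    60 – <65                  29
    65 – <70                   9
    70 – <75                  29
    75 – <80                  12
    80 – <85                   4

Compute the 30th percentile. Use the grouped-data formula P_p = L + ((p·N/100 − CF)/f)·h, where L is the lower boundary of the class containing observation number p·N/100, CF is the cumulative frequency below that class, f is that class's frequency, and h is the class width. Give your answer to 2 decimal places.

60.43

N = 115; target position k = 30/100 · 115 = 34.5.
Cumulative frequencies: 9, 32, 61, 70, 99, 111, 115.
Observation 34.5 falls in the class 60 – <65.
L = 60, CF = 32, f = 29, h = 5.
P30 = 60 + ((34.5 − 32)/29)·5 = 60 + 0.431034 = 60.431.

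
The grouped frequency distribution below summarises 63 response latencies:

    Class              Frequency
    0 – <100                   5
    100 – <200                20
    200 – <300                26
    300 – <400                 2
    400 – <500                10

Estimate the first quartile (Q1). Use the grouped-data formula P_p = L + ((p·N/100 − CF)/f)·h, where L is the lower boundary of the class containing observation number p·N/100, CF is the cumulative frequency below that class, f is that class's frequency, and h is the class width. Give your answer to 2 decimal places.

153.75

N = 63; target position k = 25/100 · 63 = 15.75.
Cumulative frequencies: 5, 25, 51, 53, 63.
Observation 15.75 falls in the class 100 – <200.
L = 100, CF = 5, f = 20, h = 100.
P25 = 100 + ((15.75 − 5)/20)·100 = 100 + 53.75 = 153.75.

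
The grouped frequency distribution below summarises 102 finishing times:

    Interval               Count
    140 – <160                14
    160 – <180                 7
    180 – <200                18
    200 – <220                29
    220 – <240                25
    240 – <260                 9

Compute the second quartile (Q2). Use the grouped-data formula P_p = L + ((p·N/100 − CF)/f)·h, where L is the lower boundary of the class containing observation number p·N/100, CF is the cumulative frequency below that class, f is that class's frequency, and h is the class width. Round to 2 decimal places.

N = 102; target position k = 50/100 · 102 = 51.
Cumulative frequencies: 14, 21, 39, 68, 93, 102.
Observation 51 falls in the class 200 – <220.
L = 200, CF = 39, f = 29, h = 20.
P50 = 200 + ((51 − 39)/29)·20 = 200 + 8.27586 = 208.276.

208.28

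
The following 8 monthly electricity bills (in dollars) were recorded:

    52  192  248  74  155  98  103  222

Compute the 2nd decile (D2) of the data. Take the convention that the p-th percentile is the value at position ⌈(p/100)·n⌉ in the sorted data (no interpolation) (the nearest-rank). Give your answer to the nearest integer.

74

Sorted: 52, 74, 98, 103, 155, 192, 222, 248.
n = 8.
Position = ⌈20/100 · 8⌉ = ⌈1.6⌉ = 2.
The value at rank 2 is 74.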